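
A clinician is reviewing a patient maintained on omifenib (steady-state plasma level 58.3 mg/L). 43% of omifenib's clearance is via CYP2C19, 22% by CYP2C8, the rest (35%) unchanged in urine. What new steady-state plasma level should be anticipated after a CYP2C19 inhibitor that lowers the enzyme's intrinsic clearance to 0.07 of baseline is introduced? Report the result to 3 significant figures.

97.2 mg/L

CYP2C19: 0.43 × 0.07 = 0.0301
CYP2C8: 0.22 (unchanged)
Other: 0.35 (unchanged)
Relative clearance = 0.0301 + 0.22 + 0.35 = 0.6001.
New steady-state plasma level = baseline ÷ relative clearance = 58.3 / 0.6001 = 97.2 mg/L.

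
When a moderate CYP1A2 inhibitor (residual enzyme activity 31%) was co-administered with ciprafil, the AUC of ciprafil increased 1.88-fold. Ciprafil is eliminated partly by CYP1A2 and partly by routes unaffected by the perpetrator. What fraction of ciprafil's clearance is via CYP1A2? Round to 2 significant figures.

0.68

Let fm be the CYP1A2 fraction. New clearance relative to baseline = fm × 0.31 + (1 − fm).
AUC ratio = 1 / (new CL fraction), so new CL fraction = 1 / 1.88 = 0.5319.
fm × 0.31 + 1 − fm = 0.5319  ⇒  fm × (0.31 − 1) = −0.4681  ⇒  fm = 0.68.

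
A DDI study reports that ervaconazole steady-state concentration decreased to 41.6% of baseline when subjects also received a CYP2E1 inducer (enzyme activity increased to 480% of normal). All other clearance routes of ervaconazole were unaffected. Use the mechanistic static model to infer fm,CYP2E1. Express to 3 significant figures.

Let fm be the CYP2E1 fraction. New clearance relative to baseline = fm × 4.8 + (1 − fm).
Steady-state concentration ratio = 1 / (new CL fraction), so new CL fraction = 1 / 0.416 = 2.404.
fm × 4.8 + 1 − fm = 2.404  ⇒  fm × (4.8 − 1) = 1.404  ⇒  fm = 0.369.

0.369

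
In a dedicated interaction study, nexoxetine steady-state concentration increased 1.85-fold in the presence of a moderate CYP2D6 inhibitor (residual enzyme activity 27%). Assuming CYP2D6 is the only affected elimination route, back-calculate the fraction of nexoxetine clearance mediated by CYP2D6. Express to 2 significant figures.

0.63

Let fm be the CYP2D6 fraction. New clearance relative to baseline = fm × 0.27 + (1 − fm).
Steady-state concentration ratio = 1 / (new CL fraction), so new CL fraction = 1 / 1.85 = 0.5405.
fm × 0.27 + 1 − fm = 0.5405  ⇒  fm × (0.27 − 1) = −0.4595  ⇒  fm = 0.63.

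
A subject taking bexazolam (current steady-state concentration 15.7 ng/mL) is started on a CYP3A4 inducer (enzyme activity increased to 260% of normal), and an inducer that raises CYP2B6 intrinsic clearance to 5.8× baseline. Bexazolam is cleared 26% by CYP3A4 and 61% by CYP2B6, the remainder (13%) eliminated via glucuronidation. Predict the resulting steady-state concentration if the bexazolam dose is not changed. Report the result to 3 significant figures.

3.61 ng/mL

CYP3A4: 0.26 × 2.6 = 0.676
CYP2B6: 0.61 × 5.8 = 3.538
Other: 0.13 (unchanged)
New clearance relative to baseline: 0.676 + 3.538 + 0.13 = 4.344.
Dividing the baseline by the relative clearance: 15.7 / 4.344 = 3.61 ng/mL.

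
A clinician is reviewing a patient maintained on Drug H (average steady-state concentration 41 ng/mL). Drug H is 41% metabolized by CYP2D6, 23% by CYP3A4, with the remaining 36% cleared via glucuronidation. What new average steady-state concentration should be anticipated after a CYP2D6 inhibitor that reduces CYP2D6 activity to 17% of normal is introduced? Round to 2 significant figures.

The CYP2D6 pathway (41% of clearance) is reduced to 0.17× activity: 0.41 × 0.17 = 0.0697.
CYP3A4 (23%) and the residual 36% are unaffected.
CL_new/CL_old = 0.0697 + 0.23 + 0.36 = 0.6597.
With dosing unchanged, average steady-state concentration scales as 1/CL: 41 / 0.6597 = 62 ng/mL.

62 ng/mL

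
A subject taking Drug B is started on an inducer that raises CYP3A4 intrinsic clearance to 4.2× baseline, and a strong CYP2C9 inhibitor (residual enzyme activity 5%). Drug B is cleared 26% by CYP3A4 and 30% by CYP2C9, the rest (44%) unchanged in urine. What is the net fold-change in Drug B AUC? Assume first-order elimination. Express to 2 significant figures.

CYP3A4: 0.26 × 4.2 = 1.092
CYP2C9: 0.3 × 0.05 = 0.015
Other: 0.44 (unchanged)
New clearance relative to baseline: 1.092 + 0.015 + 0.44 = 1.547.
Because AUC varies inversely with clearance, the combined effect is 1 / 1.547 = 0.65.

0.65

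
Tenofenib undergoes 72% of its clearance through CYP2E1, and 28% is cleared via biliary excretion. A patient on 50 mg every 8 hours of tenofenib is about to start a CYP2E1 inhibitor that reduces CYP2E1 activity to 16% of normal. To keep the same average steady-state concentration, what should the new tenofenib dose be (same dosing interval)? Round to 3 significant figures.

19.8 mg

CYP2E1: 0.72 × 0.16 = 0.1152
Other: 0.28 (unchanged)
CL_new/CL_old = 0.1152 + 0.28 = 0.3952.
To maintain the same steady-state level, dose must scale with clearance: new dose = 50 × 0.3952 = 19.8 mg.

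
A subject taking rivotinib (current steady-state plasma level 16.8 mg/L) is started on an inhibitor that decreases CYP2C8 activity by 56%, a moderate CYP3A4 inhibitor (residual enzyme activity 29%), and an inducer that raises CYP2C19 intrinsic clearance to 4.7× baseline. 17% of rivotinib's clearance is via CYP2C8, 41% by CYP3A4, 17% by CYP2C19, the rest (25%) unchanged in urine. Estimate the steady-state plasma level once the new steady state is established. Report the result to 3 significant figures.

13.5 mg/L

CYP2C8: 0.17 × 0.44 = 0.0748
CYP3A4: 0.41 × 0.29 = 0.1189
CYP2C19: 0.17 × 4.7 = 0.799
Other: 0.25 (unchanged)
CL_new/CL_old = 0.0748 + 0.1189 + 0.799 + 0.25 = 1.2427.
Dividing the baseline by the relative clearance: 16.8 / 1.2427 = 13.5 mg/L.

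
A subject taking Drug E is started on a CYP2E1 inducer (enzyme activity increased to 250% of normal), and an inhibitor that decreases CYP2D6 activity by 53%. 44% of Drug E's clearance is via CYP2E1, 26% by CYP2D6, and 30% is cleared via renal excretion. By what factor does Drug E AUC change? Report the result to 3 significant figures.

CYP2E1: 0.44 × 2.5 = 1.1
CYP2D6: 0.26 × 0.47 = 0.1222
Other: 0.3 (unchanged)
CL_new/CL_old = 1.1 + 0.1222 + 0.3 = 1.5222.
AUC ∝ 1/CL: fold-change = 1 / 1.5222 = 0.657.

0.657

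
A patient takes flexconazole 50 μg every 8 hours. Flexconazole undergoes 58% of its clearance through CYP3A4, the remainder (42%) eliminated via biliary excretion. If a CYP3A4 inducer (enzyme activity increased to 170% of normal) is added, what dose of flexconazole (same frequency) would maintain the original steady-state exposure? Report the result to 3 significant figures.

70.3 μg

CYP3A4: 0.58 × 1.7 = 0.986
Other: 0.42 (unchanged)
Relative clearance = 0.986 + 0.42 = 1.406.
To maintain the same steady-state level, dose must scale with clearance: new dose = 50 × 1.406 = 70.3 μg.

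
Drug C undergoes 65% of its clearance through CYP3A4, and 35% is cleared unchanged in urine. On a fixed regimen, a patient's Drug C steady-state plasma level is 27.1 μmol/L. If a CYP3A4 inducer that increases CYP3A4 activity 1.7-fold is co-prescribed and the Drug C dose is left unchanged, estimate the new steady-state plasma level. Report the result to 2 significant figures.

The CYP3A4 pathway (65% of clearance) increases to 1.7× activity: 0.65 × 1.7 = 1.105.
The remaining 35% of clearance is unaffected.
CL_new/CL_old = 1.105 + 0.35 = 1.455.
With dosing unchanged, steady-state plasma level scales as 1/CL: 27.1 / 1.455 = 19 μmol/L.

19 μmol/L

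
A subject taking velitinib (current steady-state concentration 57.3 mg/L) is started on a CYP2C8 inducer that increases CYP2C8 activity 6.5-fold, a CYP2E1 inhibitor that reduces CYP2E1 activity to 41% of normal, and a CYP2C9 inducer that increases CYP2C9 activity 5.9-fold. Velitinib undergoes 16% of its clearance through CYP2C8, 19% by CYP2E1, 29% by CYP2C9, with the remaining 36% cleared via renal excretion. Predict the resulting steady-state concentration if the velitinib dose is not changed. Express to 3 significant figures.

The CYP2C8 pathway (16% of clearance) is boosted to 6.5× activity: 0.16 × 6.5 = 1.04.
The CYP2E1 pathway (19% of clearance) falls to 0.41× activity: 0.19 × 0.41 = 0.0779.
The CYP2C9 pathway (29% of clearance) increases to 5.9× activity: 0.29 × 5.9 = 1.711.
The remaining 36% of clearance is unaffected.
CL_new/CL_old = 1.04 + 0.0779 + 1.711 + 0.36 = 3.1889.
Dividing the baseline by the relative clearance: 57.3 / 3.1889 = 18.0 mg/L.

18.0 mg/L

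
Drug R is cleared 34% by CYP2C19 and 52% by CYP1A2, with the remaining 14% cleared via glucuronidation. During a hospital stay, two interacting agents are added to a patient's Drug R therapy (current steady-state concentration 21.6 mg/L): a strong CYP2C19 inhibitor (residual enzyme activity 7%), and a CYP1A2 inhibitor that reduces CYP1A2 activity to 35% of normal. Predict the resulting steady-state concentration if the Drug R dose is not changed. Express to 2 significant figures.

The CYP2C19 pathway (34% of clearance) falls to 0.07× activity: 0.34 × 0.07 = 0.0238.
The CYP1A2 pathway (52% of clearance) drops to 0.35× activity: 0.52 × 0.35 = 0.182.
Non-CYP routes (14%) are unchanged.
Relative clearance = 0.0238 + 0.182 + 0.14 = 0.3458.
New steady-state concentration = 21.6 / 0.3458 = 62 mg/L (concentration scales inversely with clearance).

62 mg/L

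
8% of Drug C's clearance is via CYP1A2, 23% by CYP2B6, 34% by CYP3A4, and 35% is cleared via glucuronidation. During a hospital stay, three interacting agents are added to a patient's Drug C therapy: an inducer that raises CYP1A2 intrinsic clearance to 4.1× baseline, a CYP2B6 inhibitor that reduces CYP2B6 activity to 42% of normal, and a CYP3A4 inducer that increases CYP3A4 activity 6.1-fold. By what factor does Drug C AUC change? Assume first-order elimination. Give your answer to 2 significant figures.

The CYP1A2 pathway (8% of clearance) is boosted to 4.1× activity: 0.08 × 4.1 = 0.328.
The CYP2B6 pathway (23% of clearance) is reduced to 0.42× activity: 0.23 × 0.42 = 0.0966.
The CYP3A4 pathway (34% of clearance) increases to 6.1× activity: 0.34 × 6.1 = 2.074.
The remaining 35% of clearance is unaffected.
CL_new/CL_old = 0.328 + 0.0966 + 2.074 + 0.35 = 2.8486.
Because AUC varies inversely with clearance, the combined effect is 1 / 2.8486 = 0.35.

0.35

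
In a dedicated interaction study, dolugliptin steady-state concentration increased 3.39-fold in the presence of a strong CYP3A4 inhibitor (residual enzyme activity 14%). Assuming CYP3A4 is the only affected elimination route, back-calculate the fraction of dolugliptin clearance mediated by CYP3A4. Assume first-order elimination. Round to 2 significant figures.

Let fm be the CYP3A4 fraction. New clearance relative to baseline = fm × 0.14 + (1 − fm).
Steady-state concentration ratio = 1 / (new CL fraction), so new CL fraction = 1 / 3.39 = 0.295.
fm × 0.14 + 1 − fm = 0.295  ⇒  fm × (0.14 − 1) = −0.705  ⇒  fm = 0.82.

0.82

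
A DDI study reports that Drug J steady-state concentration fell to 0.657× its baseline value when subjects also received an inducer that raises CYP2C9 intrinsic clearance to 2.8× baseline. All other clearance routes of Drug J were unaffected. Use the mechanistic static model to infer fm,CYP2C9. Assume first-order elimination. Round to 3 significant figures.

CL'/CL = 1 / 0.657 = 1.522
2.8·fm + (1 − fm) = 1.522
fm = (1.522 − 1) / (2.8 − 1) = 0.290

0.290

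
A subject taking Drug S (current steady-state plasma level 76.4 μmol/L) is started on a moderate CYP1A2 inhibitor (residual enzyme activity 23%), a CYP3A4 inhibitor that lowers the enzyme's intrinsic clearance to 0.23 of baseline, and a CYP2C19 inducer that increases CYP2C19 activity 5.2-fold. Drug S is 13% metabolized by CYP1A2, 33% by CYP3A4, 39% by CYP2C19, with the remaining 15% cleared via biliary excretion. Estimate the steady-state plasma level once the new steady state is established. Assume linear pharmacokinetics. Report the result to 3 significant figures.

The CYP1A2 pathway (13% of clearance) drops to 0.23× activity: 0.13 × 0.23 = 0.0299.
The CYP3A4 pathway (33% of clearance) falls to 0.23× activity: 0.33 × 0.23 = 0.0759.
The CYP2C19 pathway (39% of clearance) increases to 5.2× activity: 0.39 × 5.2 = 2.028.
Non-CYP routes (15%) are unchanged.
CL_new/CL_old = 0.0299 + 0.0759 + 2.028 + 0.15 = 2.2838.
New steady-state plasma level = 76.4 / 2.2838 = 33.5 μmol/L (concentration scales inversely with clearance).

33.5 μmol/L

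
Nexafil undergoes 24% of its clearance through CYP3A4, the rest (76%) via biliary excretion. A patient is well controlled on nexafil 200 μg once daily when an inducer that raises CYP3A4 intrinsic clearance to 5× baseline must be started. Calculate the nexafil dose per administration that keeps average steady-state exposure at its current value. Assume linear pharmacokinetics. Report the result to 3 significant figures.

CYP3A4: 0.24 × 5 = 1.2
Other: 0.76 (unchanged)
Relative clearance = 1.2 + 0.76 = 1.96.
Exposure is unchanged when dose changes in proportion to clearance. New dose = 200 μg × 1.96 = 392 μg.

392 μg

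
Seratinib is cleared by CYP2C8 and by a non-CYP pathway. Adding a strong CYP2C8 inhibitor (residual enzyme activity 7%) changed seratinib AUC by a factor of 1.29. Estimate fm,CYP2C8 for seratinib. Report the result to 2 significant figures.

Let fm be the CYP2C8 fraction. New clearance relative to baseline = fm × 0.07 + (1 − fm).
AUC ratio = 1 / (new CL fraction), so new CL fraction = 1 / 1.29 = 0.7752.
fm × 0.07 + 1 − fm = 0.7752  ⇒  fm × (0.07 − 1) = −0.2248  ⇒  fm = 0.24.

0.24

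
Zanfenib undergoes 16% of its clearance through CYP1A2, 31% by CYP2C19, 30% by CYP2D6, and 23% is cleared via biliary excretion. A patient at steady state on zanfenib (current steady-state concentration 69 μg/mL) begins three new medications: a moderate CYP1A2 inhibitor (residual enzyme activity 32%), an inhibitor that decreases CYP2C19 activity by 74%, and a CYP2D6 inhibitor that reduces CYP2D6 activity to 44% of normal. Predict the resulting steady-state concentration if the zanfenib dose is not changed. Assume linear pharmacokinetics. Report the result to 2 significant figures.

1.4 × 10² μg/mL

The CYP1A2 pathway (16% of clearance) falls to 0.32× activity: 0.16 × 0.32 = 0.0512.
The CYP2C19 pathway (31% of clearance) is reduced to 0.26× activity: 0.31 × 0.26 = 0.0806.
The CYP2D6 pathway (30% of clearance) falls to 0.44× activity: 0.3 × 0.44 = 0.132.
Non-CYP routes (23%) are unchanged.
CL_new/CL_old = 0.0512 + 0.0806 + 0.132 + 0.23 = 0.4938.
Dividing the baseline by the relative clearance: 69 / 0.4938 = 1.4 × 10² μg/mL.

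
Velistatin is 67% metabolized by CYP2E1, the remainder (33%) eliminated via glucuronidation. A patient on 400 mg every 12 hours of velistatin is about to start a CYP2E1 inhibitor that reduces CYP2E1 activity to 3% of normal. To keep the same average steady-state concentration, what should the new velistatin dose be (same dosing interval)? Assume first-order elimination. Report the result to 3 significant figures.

The CYP2E1 pathway (67% of clearance) drops to 0.03× activity: 0.67 × 0.03 = 0.0201.
Non-CYP routes (33%) are unchanged.
Relative clearance = 0.0201 + 0.33 = 0.3501.
Exposure is unchanged when dose changes in proportion to clearance. New dose = 400 mg × 0.3501 = 140 mg.

140 mg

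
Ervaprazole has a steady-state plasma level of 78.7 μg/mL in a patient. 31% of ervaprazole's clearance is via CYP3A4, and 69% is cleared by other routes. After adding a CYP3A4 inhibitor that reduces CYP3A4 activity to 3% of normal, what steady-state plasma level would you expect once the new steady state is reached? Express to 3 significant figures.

CYP3A4: 0.31 × 0.03 = 0.0093
Other: 0.69 (unchanged)
New clearance relative to baseline: 0.0093 + 0.69 = 0.6993.
New steady-state plasma level = baseline ÷ relative clearance = 78.7 / 0.6993 = 113 μg/mL.

113 μg/mL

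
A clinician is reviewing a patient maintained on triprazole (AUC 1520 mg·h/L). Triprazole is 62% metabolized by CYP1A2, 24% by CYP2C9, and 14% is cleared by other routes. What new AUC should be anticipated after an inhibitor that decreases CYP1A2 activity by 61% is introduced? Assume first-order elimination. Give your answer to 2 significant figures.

2.4 × 10³ mg·h/L

CYP1A2: 0.62 × 0.39 = 0.2418
CYP2C9: 0.24 (unchanged)
Other: 0.14 (unchanged)
CL_new/CL_old = 0.2418 + 0.24 + 0.14 = 0.6218.
AUC ∝ 1/CL, so new value = 1520 / 0.6218 = 2.4 × 10³ mg·h/L.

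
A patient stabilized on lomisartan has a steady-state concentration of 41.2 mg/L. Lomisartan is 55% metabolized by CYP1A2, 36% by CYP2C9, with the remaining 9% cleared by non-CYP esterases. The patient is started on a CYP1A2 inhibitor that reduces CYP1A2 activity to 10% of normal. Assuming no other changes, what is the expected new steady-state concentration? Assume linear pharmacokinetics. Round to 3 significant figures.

CYP1A2: 0.55 × 0.1 = 0.055
CYP2C9: 0.36 (unchanged)
Other: 0.09 (unchanged)
CL_new/CL_old = 0.055 + 0.36 + 0.09 = 0.505.
With dosing unchanged, steady-state concentration scales as 1/CL: 41.2 / 0.505 = 81.6 mg/L.

81.6 mg/L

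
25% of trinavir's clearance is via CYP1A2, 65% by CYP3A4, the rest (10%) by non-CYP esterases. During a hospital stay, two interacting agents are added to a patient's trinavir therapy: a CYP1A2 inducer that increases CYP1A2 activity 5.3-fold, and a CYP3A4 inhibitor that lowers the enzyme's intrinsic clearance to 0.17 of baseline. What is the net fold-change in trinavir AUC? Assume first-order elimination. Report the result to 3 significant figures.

CYP1A2: 0.25 × 5.3 = 1.325
CYP3A4: 0.65 × 0.17 = 0.1105
Other: 0.1 (unchanged)
New clearance relative to baseline: 1.325 + 0.1105 + 0.1 = 1.5355.
Because AUC varies inversely with clearance, the combined effect is 1 / 1.5355 = 0.651.

0.651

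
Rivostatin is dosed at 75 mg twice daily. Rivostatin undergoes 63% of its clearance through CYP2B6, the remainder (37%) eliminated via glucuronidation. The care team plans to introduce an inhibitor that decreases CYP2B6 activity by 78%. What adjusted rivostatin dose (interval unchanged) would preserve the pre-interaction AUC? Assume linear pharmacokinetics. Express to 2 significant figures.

The CYP2B6 pathway (63% of clearance) drops to 0.22× activity: 0.63 × 0.22 = 0.1386.
Non-CYP routes (37%) are unchanged.
Relative clearance = 0.1386 + 0.37 = 0.5086.
Exposure is unchanged when dose changes in proportion to clearance. New dose = 75 mg × 0.5086 = 38 mg.

38 mg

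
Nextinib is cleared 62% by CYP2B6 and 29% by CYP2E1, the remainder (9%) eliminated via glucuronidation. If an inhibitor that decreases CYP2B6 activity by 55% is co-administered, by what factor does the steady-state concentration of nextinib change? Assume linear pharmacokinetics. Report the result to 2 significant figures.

1.5

The CYP2B6 pathway (62% of clearance) is reduced to 0.45× activity: 0.62 × 0.45 = 0.279.
CYP2E1 (29%) and the residual 9% are unaffected.
Relative clearance = 0.279 + 0.29 + 0.09 = 0.659.
Steady-state concentration is inversely proportional to clearance, so the fold-change is 1 / 0.659 = 1.5.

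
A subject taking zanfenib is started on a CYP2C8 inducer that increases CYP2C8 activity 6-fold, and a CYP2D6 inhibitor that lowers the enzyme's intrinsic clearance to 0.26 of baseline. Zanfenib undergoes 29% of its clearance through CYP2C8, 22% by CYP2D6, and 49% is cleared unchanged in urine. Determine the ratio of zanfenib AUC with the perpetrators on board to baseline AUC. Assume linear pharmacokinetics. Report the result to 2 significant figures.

The CYP2C8 pathway (29% of clearance) is boosted to 6× activity: 0.29 × 6 = 1.74.
The CYP2D6 pathway (22% of clearance) drops to 0.26× activity: 0.22 × 0.26 = 0.0572.
Non-CYP routes (49%) are unchanged.
New clearance relative to baseline: 1.74 + 0.0572 + 0.49 = 2.2872.
AUC ∝ 1/CL: fold-change = 1 / 2.2872 = 0.44.

0.44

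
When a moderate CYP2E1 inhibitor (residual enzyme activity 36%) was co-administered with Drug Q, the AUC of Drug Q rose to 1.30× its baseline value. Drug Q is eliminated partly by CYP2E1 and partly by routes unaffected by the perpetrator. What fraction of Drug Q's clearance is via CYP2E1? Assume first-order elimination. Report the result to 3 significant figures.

0.361

CL'/CL = 1 / 1.30 = 0.7692
0.36·fm + (1 − fm) = 0.7692
fm = (0.7692 − 1) / (0.36 − 1) = 0.361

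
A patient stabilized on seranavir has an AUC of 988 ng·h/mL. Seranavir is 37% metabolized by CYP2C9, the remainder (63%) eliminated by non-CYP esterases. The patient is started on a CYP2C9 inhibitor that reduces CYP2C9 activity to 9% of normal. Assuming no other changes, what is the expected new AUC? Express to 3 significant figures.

The CYP2C9 pathway (37% of clearance) falls to 0.09× activity: 0.37 × 0.09 = 0.0333.
The remaining 63% of clearance is unaffected.
New clearance relative to baseline: 0.0333 + 0.63 = 0.6633.
With dosing unchanged, AUC scales as 1/CL: 988 / 0.6633 = 1.49 × 10³ ng·h/mL.

1.49 × 10³ ng·h/mL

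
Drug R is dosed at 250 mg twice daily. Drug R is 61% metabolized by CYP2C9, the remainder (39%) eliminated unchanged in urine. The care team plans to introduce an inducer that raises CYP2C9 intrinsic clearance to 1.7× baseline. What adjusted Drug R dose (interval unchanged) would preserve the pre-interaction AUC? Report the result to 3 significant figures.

CYP2C9: 0.61 × 1.7 = 1.037
Other: 0.39 (unchanged)
CL_new/CL_old = 1.037 + 0.39 = 1.427.
Css,avg = (dose rate)/CL, so holding Css fixed requires dose ∝ CL: 250 × 1.427 = 357 mg.

357 mg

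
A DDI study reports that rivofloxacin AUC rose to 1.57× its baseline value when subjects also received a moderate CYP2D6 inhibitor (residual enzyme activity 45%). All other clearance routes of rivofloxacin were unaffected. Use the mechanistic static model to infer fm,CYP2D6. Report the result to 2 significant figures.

0.66

CL'/CL = 1 / 1.57 = 0.6369
0.45·fm + (1 − fm) = 0.6369
fm = (0.6369 − 1) / (0.45 − 1) = 0.66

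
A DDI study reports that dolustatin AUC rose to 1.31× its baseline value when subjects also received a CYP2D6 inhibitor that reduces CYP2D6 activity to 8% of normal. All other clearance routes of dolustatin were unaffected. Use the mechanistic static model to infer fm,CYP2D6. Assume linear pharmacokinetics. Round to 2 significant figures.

CL'/CL = 1 / 1.31 = 0.7634
0.08·fm + (1 − fm) = 0.7634
fm = (0.7634 − 1) / (0.08 − 1) = 0.26

0.26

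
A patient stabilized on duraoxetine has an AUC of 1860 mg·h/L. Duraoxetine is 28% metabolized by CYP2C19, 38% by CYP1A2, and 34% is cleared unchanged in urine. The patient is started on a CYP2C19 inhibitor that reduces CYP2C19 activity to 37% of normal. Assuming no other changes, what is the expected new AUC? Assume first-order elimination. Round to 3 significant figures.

2.26 × 10³ mg·h/L

The CYP2C19 pathway (28% of clearance) drops to 0.37× activity: 0.28 × 0.37 = 0.1036.
CYP1A2 (38%) and the residual 34% are unaffected.
CL_new/CL_old = 0.1036 + 0.38 + 0.34 = 0.8236.
New AUC = baseline ÷ relative clearance = 1860 / 0.8236 = 2.26 × 10³ mg·h/L.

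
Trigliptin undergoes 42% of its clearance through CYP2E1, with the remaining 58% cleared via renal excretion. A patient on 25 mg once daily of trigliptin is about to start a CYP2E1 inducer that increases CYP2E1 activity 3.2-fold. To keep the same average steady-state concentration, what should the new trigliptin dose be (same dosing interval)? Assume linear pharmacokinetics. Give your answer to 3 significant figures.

CYP2E1: 0.42 × 3.2 = 1.344
Other: 0.58 (unchanged)
New clearance relative to baseline: 1.344 + 0.58 = 1.924.
To maintain the same steady-state level, dose must scale with clearance: new dose = 25 × 1.924 = 48.1 mg.

48.1 mg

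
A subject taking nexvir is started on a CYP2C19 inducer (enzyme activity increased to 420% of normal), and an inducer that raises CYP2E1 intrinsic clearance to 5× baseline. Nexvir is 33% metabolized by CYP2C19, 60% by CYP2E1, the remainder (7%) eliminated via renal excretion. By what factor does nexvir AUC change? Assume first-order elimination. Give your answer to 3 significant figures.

0.224

CYP2C19: 0.33 × 4.2 = 1.386
CYP2E1: 0.6 × 5 = 3
Other: 0.07 (unchanged)
Relative clearance = 1.386 + 3 + 0.07 = 4.456.
Net AUC ratio = 1 / 4.456 = 0.224.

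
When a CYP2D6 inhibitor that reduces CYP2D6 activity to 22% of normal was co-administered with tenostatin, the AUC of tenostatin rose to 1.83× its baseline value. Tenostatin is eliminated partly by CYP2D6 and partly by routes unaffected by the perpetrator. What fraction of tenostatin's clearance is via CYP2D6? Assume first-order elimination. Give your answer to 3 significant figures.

0.581

Write x for the fraction cleared via CYP2D6. The observed AUC change means clearance fell to 1/1.83 = 0.5464 of baseline.
Only the CYP2D6 route changed, so 0.5464 = x·0.22 + (1 − x), giving x = 0.581.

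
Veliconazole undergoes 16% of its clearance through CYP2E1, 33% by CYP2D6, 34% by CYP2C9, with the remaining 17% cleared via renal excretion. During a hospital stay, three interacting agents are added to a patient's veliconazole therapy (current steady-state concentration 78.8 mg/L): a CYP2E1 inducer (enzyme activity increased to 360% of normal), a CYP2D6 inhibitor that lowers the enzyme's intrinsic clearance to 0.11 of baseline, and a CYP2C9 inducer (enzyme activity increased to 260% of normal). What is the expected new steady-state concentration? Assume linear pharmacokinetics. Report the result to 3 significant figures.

47.3 mg/L

The CYP2E1 pathway (16% of clearance) is boosted to 3.6× activity: 0.16 × 3.6 = 0.576.
The CYP2D6 pathway (33% of clearance) drops to 0.11× activity: 0.33 × 0.11 = 0.0363.
The CYP2C9 pathway (34% of clearance) increases to 2.6× activity: 0.34 × 2.6 = 0.884.
The remaining 17% of clearance is unaffected.
New clearance relative to baseline: 0.576 + 0.0363 + 0.884 + 0.17 = 1.6663.
Steady-state concentration ∝ 1/CL: new value = 78.8 / 1.6663 = 47.3 mg/L.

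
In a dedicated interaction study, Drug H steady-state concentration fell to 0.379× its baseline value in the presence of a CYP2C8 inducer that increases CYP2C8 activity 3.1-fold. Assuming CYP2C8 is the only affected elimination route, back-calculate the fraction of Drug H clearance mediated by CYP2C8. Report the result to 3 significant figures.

0.780

Let x = fm,CYP2C8. Because steady-state concentration ∝ 1/CL, relative clearance rose to 1/0.379 = 2.639.
Setting x·3.1 + (1 − x) = 2.639 and solving: x = (2.639 − 1)/(3.1 − 1) = 0.780.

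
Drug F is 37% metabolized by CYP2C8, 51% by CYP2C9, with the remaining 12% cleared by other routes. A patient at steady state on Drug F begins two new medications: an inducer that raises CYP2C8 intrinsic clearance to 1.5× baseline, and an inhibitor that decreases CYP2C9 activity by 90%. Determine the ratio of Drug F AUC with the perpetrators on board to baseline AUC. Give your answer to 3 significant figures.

1.38

The CYP2C8 pathway (37% of clearance) is boosted to 1.5× activity: 0.37 × 1.5 = 0.555.
The CYP2C9 pathway (51% of clearance) is reduced to 0.1× activity: 0.51 × 0.1 = 0.051.
The remaining 12% of clearance is unaffected.
Relative clearance = 0.555 + 0.051 + 0.12 = 0.726.
Because AUC varies inversely with clearance, the combined effect is 1 / 0.726 = 1.38.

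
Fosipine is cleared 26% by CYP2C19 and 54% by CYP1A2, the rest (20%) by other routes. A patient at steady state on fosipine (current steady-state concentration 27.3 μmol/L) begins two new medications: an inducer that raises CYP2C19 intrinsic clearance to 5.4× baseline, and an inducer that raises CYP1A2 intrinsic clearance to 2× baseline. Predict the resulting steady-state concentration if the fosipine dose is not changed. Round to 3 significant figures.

The CYP2C19 pathway (26% of clearance) is boosted to 5.4× activity: 0.26 × 5.4 = 1.404.
The CYP1A2 pathway (54% of clearance) rises to 2× activity: 0.54 × 2 = 1.08.
Non-CYP routes (20%) are unchanged.
New clearance relative to baseline: 1.404 + 1.08 + 0.2 = 2.684.
Dividing the baseline by the relative clearance: 27.3 / 2.684 = 10.2 μmol/L.

10.2 μmol/L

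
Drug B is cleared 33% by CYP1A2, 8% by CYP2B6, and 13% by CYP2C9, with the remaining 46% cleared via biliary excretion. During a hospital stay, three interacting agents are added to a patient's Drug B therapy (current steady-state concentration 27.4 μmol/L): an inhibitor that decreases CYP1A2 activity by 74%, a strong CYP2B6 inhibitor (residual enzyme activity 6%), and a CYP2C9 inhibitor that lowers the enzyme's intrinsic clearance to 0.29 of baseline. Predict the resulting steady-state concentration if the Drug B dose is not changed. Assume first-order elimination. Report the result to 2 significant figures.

The CYP1A2 pathway (33% of clearance) falls to 0.26× activity: 0.33 × 0.26 = 0.0858.
The CYP2B6 pathway (8% of clearance) falls to 0.06× activity: 0.08 × 0.06 = 0.0048.
The CYP2C9 pathway (13% of clearance) falls to 0.29× activity: 0.13 × 0.29 = 0.0377.
The remaining 46% of clearance is unaffected.
Relative clearance = 0.0858 + 0.0048 + 0.0377 + 0.46 = 0.5883.
Dividing the baseline by the relative clearance: 27.4 / 0.5883 = 47 μmol/L.

47 μmol/L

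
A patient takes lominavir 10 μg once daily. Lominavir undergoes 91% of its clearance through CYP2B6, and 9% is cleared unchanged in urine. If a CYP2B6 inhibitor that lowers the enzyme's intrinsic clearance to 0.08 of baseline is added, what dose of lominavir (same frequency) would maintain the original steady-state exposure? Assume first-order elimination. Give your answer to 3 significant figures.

CYP2B6: 0.91 × 0.08 = 0.0728
Other: 0.09 (unchanged)
New clearance relative to baseline: 0.0728 + 0.09 = 0.1628.
To maintain the same steady-state level, dose must scale with clearance: new dose = 10 × 0.1628 = 1.63 μg.

1.63 μg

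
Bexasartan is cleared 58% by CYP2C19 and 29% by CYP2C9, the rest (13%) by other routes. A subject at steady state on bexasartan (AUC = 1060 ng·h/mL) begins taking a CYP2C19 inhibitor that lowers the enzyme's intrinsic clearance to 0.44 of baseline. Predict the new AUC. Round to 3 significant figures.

1.57 × 10³ ng·h/mL

The CYP2C19 pathway (58% of clearance) is reduced to 0.44× activity: 0.58 × 0.44 = 0.2552.
CYP2C9 (29%) and the residual 13% are unaffected.
CL_new/CL_old = 0.2552 + 0.29 + 0.13 = 0.6752.
New AUC = baseline ÷ relative clearance = 1060 / 0.6752 = 1.57 × 10³ ng·h/mL.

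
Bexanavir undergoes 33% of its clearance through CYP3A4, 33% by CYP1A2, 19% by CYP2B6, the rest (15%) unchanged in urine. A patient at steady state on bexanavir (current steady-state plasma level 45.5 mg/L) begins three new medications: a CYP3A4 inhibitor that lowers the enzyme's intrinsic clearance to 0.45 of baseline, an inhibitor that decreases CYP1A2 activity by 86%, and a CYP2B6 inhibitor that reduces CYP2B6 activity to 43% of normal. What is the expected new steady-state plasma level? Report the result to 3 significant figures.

107 mg/L

The CYP3A4 pathway (33% of clearance) is reduced to 0.45× activity: 0.33 × 0.45 = 0.1485.
The CYP1A2 pathway (33% of clearance) drops to 0.14× activity: 0.33 × 0.14 = 0.0462.
The CYP2B6 pathway (19% of clearance) drops to 0.43× activity: 0.19 × 0.43 = 0.0817.
The remaining 15% of clearance is unaffected.
CL_new/CL_old = 0.1485 + 0.0462 + 0.0817 + 0.15 = 0.4264.
Steady-state plasma level ∝ 1/CL: new value = 45.5 / 0.4264 = 107 mg/L.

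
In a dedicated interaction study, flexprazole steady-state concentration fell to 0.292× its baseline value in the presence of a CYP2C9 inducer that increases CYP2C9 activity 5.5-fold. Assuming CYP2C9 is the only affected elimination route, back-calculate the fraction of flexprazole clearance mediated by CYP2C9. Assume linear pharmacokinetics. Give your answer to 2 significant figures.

CL'/CL = 1 / 0.292 = 3.425
5.5·fm + (1 − fm) = 3.425
fm = (3.425 − 1) / (5.5 − 1) = 0.54

0.54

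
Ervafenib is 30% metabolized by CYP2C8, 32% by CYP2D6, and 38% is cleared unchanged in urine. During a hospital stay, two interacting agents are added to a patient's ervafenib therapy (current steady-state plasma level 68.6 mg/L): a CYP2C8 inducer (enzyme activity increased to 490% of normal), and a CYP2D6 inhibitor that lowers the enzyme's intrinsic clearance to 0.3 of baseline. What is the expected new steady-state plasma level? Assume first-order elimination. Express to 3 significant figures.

35.3 mg/L

The CYP2C8 pathway (30% of clearance) increases to 4.9× activity: 0.3 × 4.9 = 1.47.
The CYP2D6 pathway (32% of clearance) drops to 0.3× activity: 0.32 × 0.3 = 0.096.
The remaining 38% of clearance is unaffected.
CL_new/CL_old = 1.47 + 0.096 + 0.38 = 1.946.
New steady-state plasma level = 68.6 / 1.946 = 35.3 mg/L (concentration scales inversely with clearance).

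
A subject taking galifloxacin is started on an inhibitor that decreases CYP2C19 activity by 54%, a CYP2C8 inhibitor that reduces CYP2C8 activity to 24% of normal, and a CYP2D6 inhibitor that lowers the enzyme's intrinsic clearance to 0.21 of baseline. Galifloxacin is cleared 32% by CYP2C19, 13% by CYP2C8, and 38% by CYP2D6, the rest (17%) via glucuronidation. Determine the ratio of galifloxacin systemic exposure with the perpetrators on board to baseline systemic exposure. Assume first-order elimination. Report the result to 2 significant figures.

2.3

CYP2C19: 0.32 × 0.46 = 0.1472
CYP2C8: 0.13 × 0.24 = 0.0312
CYP2D6: 0.38 × 0.21 = 0.0798
Other: 0.17 (unchanged)
New clearance relative to baseline: 0.1472 + 0.0312 + 0.0798 + 0.17 = 0.4282.
Because systemic exposure varies inversely with clearance, the combined effect is 1 / 0.4282 = 2.3.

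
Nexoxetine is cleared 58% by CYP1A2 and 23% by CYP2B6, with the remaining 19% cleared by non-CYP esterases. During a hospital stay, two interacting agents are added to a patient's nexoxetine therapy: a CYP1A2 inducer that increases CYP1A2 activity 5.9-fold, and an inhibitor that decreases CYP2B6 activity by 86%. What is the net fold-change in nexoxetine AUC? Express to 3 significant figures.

0.274

CYP1A2: 0.58 × 5.9 = 3.422
CYP2B6: 0.23 × 0.14 = 0.0322
Other: 0.19 (unchanged)
Relative clearance = 3.422 + 0.0322 + 0.19 = 3.6442.
Because AUC varies inversely with clearance, the combined effect is 1 / 3.6442 = 0.274.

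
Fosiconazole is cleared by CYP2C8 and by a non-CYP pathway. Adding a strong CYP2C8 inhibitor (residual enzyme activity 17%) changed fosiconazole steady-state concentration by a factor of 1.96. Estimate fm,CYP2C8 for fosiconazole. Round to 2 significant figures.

0.59

CL'/CL = 1 / 1.96 = 0.5102
0.17·fm + (1 − fm) = 0.5102
fm = (0.5102 − 1) / (0.17 − 1) = 0.59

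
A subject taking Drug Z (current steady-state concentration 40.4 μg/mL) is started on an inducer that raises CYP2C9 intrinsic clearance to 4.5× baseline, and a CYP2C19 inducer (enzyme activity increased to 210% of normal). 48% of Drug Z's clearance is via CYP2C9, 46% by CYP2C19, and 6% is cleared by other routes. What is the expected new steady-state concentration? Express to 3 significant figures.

The CYP2C9 pathway (48% of clearance) is boosted to 4.5× activity: 0.48 × 4.5 = 2.16.
The CYP2C19 pathway (46% of clearance) is boosted to 2.1× activity: 0.46 × 2.1 = 0.966.
Non-CYP routes (6%) are unchanged.
Relative clearance = 2.16 + 0.966 + 0.06 = 3.186.
New steady-state concentration = 40.4 / 3.186 = 12.7 μg/mL (concentration scales inversely with clearance).

12.7 μg/mL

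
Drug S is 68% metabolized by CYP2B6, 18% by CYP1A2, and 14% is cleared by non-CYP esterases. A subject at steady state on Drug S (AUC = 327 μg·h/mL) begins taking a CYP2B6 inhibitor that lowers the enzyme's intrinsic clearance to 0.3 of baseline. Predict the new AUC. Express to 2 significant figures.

6.2 × 10² μg·h/mL

The CYP2B6 pathway (68% of clearance) falls to 0.3× activity: 0.68 × 0.3 = 0.204.
CYP1A2 (18%) and the residual 14% are unaffected.
Relative clearance = 0.204 + 0.18 + 0.14 = 0.524.
AUC ∝ 1/CL, so new value = 327 / 0.524 = 6.2 × 10² μg·h/mL.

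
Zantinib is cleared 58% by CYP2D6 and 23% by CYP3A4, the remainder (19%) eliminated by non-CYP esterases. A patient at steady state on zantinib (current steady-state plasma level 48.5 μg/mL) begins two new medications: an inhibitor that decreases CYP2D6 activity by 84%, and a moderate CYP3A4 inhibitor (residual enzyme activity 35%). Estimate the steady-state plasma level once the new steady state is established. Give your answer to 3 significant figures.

The CYP2D6 pathway (58% of clearance) falls to 0.16× activity: 0.58 × 0.16 = 0.0928.
The CYP3A4 pathway (23% of clearance) drops to 0.35× activity: 0.23 × 0.35 = 0.0805.
Non-CYP routes (19%) are unchanged.
Relative clearance = 0.0928 + 0.0805 + 0.19 = 0.3633.
Dividing the baseline by the relative clearance: 48.5 / 0.3633 = 133 μg/mL.

133 μg/mL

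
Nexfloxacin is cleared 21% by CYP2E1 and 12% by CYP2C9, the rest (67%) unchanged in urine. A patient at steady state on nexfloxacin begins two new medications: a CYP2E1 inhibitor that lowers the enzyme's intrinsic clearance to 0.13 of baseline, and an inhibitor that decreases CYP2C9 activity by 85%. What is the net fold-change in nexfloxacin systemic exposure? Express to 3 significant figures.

1.40

The CYP2E1 pathway (21% of clearance) drops to 0.13× activity: 0.21 × 0.13 = 0.0273.
The CYP2C9 pathway (12% of clearance) is reduced to 0.15× activity: 0.12 × 0.15 = 0.018.
Non-CYP routes (67%) are unchanged.
CL_new/CL_old = 0.0273 + 0.018 + 0.67 = 0.7153.
Because systemic exposure varies inversely with clearance, the combined effect is 1 / 0.7153 = 1.40.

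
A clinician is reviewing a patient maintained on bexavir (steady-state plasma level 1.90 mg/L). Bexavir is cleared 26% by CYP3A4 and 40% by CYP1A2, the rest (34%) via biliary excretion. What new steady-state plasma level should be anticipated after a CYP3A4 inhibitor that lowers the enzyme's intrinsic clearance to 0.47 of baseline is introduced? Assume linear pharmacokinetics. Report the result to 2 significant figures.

CYP3A4: 0.26 × 0.47 = 0.1222
CYP1A2: 0.4 (unchanged)
Other: 0.34 (unchanged)
New clearance relative to baseline: 0.1222 + 0.4 + 0.34 = 0.8622.
With dosing unchanged, steady-state plasma level scales as 1/CL: 1.90 / 0.8622 = 2.2 mg/L.

2.2 mg/L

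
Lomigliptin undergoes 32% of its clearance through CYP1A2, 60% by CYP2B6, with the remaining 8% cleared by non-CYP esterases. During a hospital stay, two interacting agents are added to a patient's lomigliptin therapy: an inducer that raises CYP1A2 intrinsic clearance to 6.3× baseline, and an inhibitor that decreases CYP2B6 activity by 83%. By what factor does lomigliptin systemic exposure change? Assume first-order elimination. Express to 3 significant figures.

CYP1A2: 0.32 × 6.3 = 2.016
CYP2B6: 0.6 × 0.17 = 0.102
Other: 0.08 (unchanged)
CL_new/CL_old = 2.016 + 0.102 + 0.08 = 2.198.
Systemic exposure ∝ 1/CL: fold-change = 1 / 2.198 = 0.455.

0.455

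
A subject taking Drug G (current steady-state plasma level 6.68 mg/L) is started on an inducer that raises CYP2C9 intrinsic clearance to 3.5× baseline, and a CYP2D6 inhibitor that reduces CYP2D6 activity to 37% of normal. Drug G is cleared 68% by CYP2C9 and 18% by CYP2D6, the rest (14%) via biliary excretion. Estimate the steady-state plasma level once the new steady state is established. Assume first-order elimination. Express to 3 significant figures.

2.58 mg/L

The CYP2C9 pathway (68% of clearance) rises to 3.5× activity: 0.68 × 3.5 = 2.38.
The CYP2D6 pathway (18% of clearance) falls to 0.37× activity: 0.18 × 0.37 = 0.0666.
Non-CYP routes (14%) are unchanged.
CL_new/CL_old = 2.38 + 0.0666 + 0.14 = 2.5866.
Dividing the baseline by the relative clearance: 6.68 / 2.5866 = 2.58 mg/L.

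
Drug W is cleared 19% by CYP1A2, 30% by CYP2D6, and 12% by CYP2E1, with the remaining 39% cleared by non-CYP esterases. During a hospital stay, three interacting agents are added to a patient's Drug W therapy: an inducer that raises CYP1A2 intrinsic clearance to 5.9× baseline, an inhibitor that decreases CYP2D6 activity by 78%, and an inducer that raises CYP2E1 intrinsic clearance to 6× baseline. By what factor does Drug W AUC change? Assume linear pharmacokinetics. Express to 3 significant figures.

0.435

CYP1A2: 0.19 × 5.9 = 1.121
CYP2D6: 0.3 × 0.22 = 0.066
CYP2E1: 0.12 × 6 = 0.72
Other: 0.39 (unchanged)
Relative clearance = 1.121 + 0.066 + 0.72 + 0.39 = 2.297.
Net AUC ratio = 1 / 2.297 = 0.435.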